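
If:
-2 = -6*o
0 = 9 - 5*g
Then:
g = 9/5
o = 1/3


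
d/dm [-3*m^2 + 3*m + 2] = 3 - 6*m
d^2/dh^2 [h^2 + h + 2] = 2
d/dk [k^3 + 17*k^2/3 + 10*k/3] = 3*k^2 + 34*k/3 + 10/3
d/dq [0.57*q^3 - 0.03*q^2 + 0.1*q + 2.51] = 1.71*q^2 - 0.06*q + 0.1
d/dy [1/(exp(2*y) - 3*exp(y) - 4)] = (3 - 2*exp(y))*exp(y)/(-exp(2*y) + 3*exp(y) + 4)^2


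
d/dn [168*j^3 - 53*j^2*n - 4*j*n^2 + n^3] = -53*j^2 - 8*j*n + 3*n^2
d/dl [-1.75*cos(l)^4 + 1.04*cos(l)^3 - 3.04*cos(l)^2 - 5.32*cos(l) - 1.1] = (7.0*cos(l)^3 - 3.12*cos(l)^2 + 6.08*cos(l) + 5.32)*sin(l)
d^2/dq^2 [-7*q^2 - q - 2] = -14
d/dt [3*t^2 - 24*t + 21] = 6*t - 24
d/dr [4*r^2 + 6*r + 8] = 8*r + 6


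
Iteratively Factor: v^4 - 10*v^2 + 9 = (v + 3)*(v^3 - 3*v^2 - v + 3) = (v - 3)*(v + 3)*(v^2 - 1) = (v - 3)*(v - 1)*(v + 3)*(v + 1)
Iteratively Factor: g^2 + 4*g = (g)*(g + 4)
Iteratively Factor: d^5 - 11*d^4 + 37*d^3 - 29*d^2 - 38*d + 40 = (d - 4)*(d^4 - 7*d^3 + 9*d^2 + 7*d - 10) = (d - 4)*(d - 2)*(d^3 - 5*d^2 - d + 5) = (d - 4)*(d - 2)*(d - 1)*(d^2 - 4*d - 5) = (d - 5)*(d - 4)*(d - 2)*(d - 1)*(d + 1)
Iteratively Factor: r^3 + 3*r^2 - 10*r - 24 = (r + 4)*(r^2 - r - 6) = (r - 3)*(r + 4)*(r + 2)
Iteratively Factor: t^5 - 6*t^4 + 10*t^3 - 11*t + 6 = (t - 3)*(t^4 - 3*t^3 + t^2 + 3*t - 2) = (t - 3)*(t - 1)*(t^3 - 2*t^2 - t + 2) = (t - 3)*(t - 1)^2*(t^2 - t - 2) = (t - 3)*(t - 1)^2*(t + 1)*(t - 2)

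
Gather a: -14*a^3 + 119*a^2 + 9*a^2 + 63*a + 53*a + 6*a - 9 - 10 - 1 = -14*a^3 + 128*a^2 + 122*a - 20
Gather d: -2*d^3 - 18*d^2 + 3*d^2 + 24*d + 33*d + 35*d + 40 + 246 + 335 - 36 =-2*d^3 - 15*d^2 + 92*d + 585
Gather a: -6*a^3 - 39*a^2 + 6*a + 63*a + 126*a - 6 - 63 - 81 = -6*a^3 - 39*a^2 + 195*a - 150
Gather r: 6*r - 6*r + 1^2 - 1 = 0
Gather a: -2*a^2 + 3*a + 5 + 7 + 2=-2*a^2 + 3*a + 14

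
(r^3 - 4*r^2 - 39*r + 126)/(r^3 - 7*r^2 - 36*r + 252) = (r - 3)/(r - 6)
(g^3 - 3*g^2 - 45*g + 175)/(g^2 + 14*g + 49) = (g^2 - 10*g + 25)/(g + 7)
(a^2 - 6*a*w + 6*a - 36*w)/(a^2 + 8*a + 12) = (a - 6*w)/(a + 2)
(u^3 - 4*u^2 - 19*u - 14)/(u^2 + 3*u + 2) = u - 7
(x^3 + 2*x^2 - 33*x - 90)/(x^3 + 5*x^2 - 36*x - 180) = (x + 3)/(x + 6)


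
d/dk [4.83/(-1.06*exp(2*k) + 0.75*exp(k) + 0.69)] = (10.2396*exp(k) - 3.6225)*exp(k)/(-1.06*exp(2*k) + 0.75*exp(k) + 0.69)^2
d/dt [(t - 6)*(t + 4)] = 2*t - 2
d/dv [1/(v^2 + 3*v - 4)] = (-2*v - 3)/(v^2 + 3*v - 4)^2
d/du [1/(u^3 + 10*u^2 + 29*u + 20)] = (-3*u^2 - 20*u - 29)/(u^3 + 10*u^2 + 29*u + 20)^2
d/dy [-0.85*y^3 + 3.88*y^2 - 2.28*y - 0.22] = -2.55*y^2 + 7.76*y - 2.28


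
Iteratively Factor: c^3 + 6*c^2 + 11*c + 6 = (c + 2)*(c^2 + 4*c + 3) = (c + 1)*(c + 2)*(c + 3)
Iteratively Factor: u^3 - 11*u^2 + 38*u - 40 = (u - 2)*(u^2 - 9*u + 20) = (u - 5)*(u - 2)*(u - 4)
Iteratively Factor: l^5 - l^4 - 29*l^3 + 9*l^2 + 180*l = (l - 5)*(l^4 + 4*l^3 - 9*l^2 - 36*l) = (l - 5)*(l - 3)*(l^3 + 7*l^2 + 12*l) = (l - 5)*(l - 3)*(l + 3)*(l^2 + 4*l) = l*(l - 5)*(l - 3)*(l + 3)*(l + 4)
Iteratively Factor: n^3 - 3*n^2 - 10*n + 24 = (n + 3)*(n^2 - 6*n + 8) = (n - 4)*(n + 3)*(n - 2)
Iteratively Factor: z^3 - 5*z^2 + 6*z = (z - 2)*(z^2 - 3*z) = z*(z - 2)*(z - 3)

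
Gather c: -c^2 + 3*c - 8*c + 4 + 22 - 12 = -c^2 - 5*c + 14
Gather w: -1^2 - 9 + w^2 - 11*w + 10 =w^2 - 11*w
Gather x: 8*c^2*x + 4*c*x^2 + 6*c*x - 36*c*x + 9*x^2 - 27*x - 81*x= x^2*(4*c + 9) + x*(8*c^2 - 30*c - 108)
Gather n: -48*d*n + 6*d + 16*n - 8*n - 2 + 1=6*d + n*(8 - 48*d) - 1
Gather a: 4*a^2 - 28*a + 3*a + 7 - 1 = 4*a^2 - 25*a + 6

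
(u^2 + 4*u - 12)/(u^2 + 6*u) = (u - 2)/u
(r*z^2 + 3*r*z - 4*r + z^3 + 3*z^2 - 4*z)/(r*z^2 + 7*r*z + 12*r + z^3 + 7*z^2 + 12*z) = (z - 1)/(z + 3)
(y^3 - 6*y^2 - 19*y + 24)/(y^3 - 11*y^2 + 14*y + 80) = (y^2 + 2*y - 3)/(y^2 - 3*y - 10)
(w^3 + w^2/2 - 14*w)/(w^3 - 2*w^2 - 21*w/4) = 2*(w + 4)/(2*w + 3)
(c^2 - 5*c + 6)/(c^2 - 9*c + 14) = (c - 3)/(c - 7)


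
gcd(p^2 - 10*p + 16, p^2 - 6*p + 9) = 1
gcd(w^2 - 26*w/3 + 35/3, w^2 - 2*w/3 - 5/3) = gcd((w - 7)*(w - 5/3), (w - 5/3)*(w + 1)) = w - 5/3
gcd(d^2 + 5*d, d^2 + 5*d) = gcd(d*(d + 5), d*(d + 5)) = d^2 + 5*d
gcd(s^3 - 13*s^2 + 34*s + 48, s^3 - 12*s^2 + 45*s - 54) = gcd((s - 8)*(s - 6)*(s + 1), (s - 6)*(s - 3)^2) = s - 6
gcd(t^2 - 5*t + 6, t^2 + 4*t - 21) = t - 3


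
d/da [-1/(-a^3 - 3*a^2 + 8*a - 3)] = (-3*a^2 - 6*a + 8)/(a^3 + 3*a^2 - 8*a + 3)^2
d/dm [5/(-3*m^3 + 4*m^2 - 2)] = 5*m*(9*m - 8)/(3*m^3 - 4*m^2 + 2)^2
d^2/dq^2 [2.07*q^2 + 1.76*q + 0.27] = 4.14000000000000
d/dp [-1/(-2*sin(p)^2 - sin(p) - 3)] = -(4*sin(p) + 1)*cos(p)/(sin(p) - cos(2*p) + 4)^2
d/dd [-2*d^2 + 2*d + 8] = 2 - 4*d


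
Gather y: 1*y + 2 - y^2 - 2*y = -y^2 - y + 2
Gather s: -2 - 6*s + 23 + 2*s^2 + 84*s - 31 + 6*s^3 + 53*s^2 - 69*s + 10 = 6*s^3 + 55*s^2 + 9*s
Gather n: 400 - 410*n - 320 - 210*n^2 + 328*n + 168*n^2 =-42*n^2 - 82*n + 80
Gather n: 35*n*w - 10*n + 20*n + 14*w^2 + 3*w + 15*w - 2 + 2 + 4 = n*(35*w + 10) + 14*w^2 + 18*w + 4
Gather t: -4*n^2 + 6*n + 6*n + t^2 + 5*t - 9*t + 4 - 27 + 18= -4*n^2 + 12*n + t^2 - 4*t - 5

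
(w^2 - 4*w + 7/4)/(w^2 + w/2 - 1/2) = (w - 7/2)/(w + 1)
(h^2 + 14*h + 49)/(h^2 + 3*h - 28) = (h + 7)/(h - 4)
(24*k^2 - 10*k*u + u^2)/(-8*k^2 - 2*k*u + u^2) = (-6*k + u)/(2*k + u)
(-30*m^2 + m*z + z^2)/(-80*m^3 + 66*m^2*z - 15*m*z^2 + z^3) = (6*m + z)/(16*m^2 - 10*m*z + z^2)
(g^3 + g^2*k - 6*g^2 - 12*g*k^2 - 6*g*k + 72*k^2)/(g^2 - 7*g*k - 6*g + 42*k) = (g^2 + g*k - 12*k^2)/(g - 7*k)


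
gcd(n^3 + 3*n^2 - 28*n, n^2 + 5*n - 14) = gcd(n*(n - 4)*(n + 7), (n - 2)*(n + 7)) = n + 7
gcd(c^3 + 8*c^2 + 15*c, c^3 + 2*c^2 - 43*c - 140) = c + 5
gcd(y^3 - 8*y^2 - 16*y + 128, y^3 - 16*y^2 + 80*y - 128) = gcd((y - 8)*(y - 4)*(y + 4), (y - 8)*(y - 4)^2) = y^2 - 12*y + 32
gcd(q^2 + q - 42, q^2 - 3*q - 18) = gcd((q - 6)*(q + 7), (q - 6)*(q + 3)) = q - 6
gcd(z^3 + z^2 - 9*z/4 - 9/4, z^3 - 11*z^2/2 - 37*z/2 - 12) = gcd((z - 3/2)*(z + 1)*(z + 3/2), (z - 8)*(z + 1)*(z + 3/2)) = z^2 + 5*z/2 + 3/2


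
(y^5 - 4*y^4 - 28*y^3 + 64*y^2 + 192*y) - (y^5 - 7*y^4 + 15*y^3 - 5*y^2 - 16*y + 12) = 3*y^4 - 43*y^3 + 69*y^2 + 208*y - 12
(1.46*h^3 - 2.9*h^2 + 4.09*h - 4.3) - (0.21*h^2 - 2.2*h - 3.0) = 1.46*h^3 - 3.11*h^2 + 6.29*h - 1.3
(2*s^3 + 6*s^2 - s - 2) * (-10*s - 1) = -20*s^4 - 62*s^3 + 4*s^2 + 21*s + 2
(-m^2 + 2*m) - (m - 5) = -m^2 + m + 5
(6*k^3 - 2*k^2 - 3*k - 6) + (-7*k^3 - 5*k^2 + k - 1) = -k^3 - 7*k^2 - 2*k - 7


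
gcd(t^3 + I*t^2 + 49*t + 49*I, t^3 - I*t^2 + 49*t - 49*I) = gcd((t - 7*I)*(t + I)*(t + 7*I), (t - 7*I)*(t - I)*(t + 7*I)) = t^2 + 49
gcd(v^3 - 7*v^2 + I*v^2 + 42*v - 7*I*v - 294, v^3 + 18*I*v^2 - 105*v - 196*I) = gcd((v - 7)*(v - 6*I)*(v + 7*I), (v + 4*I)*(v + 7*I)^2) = v + 7*I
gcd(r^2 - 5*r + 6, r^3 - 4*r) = r - 2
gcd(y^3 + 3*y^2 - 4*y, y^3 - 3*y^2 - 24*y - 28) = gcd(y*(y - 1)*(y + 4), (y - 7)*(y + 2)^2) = 1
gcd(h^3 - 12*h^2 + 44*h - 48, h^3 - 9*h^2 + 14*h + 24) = h^2 - 10*h + 24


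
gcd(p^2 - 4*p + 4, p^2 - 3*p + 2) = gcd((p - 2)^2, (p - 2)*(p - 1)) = p - 2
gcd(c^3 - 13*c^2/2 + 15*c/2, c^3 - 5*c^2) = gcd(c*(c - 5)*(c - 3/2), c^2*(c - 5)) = c^2 - 5*c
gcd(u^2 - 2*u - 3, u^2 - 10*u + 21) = u - 3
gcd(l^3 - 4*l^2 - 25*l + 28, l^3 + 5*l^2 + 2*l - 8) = l^2 + 3*l - 4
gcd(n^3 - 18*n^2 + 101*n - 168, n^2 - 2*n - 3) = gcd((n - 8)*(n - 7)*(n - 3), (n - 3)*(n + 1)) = n - 3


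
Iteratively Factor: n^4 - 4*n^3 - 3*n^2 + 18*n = (n)*(n^3 - 4*n^2 - 3*n + 18) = n*(n - 3)*(n^2 - n - 6) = n*(n - 3)*(n + 2)*(n - 3)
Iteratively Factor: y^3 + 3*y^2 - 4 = (y + 2)*(y^2 + y - 2) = (y - 1)*(y + 2)*(y + 2)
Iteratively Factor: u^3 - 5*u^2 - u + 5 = (u + 1)*(u^2 - 6*u + 5) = (u - 5)*(u + 1)*(u - 1)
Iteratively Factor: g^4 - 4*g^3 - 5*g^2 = (g - 5)*(g^3 + g^2) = g*(g - 5)*(g^2 + g) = g*(g - 5)*(g + 1)*(g)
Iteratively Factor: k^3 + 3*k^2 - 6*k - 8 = (k + 1)*(k^2 + 2*k - 8) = (k + 1)*(k + 4)*(k - 2)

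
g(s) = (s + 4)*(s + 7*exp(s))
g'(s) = s + (s + 4)*(7*exp(s) + 1) + 7*exp(s)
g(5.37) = 14143.17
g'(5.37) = 15611.64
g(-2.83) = -2.83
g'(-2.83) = -0.76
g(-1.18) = 2.74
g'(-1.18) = 9.86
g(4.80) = 7527.28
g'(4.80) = 8349.21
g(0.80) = 78.62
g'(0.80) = 95.96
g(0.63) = 63.77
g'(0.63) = 79.26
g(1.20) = 127.09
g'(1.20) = 150.49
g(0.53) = 56.27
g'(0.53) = 70.83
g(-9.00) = 45.00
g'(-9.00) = -14.00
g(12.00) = 18228728.64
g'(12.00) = 19367848.18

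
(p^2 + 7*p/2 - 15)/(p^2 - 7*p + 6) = (p^2 + 7*p/2 - 15)/(p^2 - 7*p + 6)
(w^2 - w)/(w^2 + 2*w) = (w - 1)/(w + 2)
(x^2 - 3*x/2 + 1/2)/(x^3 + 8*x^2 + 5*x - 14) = (x - 1/2)/(x^2 + 9*x + 14)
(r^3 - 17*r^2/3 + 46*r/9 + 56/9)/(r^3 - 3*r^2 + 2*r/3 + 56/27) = 3*(r - 4)/(3*r - 4)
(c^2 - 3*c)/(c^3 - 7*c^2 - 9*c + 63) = c/(c^2 - 4*c - 21)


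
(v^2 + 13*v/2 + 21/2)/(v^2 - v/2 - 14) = (v + 3)/(v - 4)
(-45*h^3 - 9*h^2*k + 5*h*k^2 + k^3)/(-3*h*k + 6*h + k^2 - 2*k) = (15*h^2 + 8*h*k + k^2)/(k - 2)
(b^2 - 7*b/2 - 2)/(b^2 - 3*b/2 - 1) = (b - 4)/(b - 2)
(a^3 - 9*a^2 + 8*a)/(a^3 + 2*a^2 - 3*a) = (a - 8)/(a + 3)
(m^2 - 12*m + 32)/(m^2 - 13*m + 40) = (m - 4)/(m - 5)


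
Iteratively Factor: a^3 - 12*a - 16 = (a - 4)*(a^2 + 4*a + 4) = (a - 4)*(a + 2)*(a + 2)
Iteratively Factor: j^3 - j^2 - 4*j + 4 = (j + 2)*(j^2 - 3*j + 2) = (j - 1)*(j + 2)*(j - 2)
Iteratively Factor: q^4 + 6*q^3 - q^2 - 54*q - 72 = (q + 3)*(q^3 + 3*q^2 - 10*q - 24) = (q + 3)*(q + 4)*(q^2 - q - 6) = (q + 2)*(q + 3)*(q + 4)*(q - 3)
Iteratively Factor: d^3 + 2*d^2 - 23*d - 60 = (d + 4)*(d^2 - 2*d - 15) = (d - 5)*(d + 4)*(d + 3)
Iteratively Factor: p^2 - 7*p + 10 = (p - 5)*(p - 2)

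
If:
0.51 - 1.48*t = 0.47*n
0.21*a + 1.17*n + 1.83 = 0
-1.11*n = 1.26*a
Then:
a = 1.64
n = -1.86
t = 0.93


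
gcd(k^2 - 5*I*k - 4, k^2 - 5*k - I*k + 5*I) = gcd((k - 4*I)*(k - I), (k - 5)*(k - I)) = k - I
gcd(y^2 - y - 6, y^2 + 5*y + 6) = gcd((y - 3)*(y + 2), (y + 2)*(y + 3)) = y + 2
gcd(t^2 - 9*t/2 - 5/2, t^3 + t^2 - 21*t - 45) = t - 5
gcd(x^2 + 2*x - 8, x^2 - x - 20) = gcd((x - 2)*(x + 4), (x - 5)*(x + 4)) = x + 4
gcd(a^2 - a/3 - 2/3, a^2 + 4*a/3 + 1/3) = 1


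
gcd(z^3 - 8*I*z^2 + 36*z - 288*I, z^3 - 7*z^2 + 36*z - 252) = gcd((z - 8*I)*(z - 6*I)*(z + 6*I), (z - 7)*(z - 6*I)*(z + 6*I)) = z^2 + 36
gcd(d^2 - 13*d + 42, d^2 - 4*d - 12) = d - 6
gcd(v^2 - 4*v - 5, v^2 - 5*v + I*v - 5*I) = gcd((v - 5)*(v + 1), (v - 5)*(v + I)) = v - 5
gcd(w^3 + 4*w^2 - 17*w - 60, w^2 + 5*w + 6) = w + 3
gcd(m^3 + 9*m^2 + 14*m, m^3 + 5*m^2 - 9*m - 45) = 1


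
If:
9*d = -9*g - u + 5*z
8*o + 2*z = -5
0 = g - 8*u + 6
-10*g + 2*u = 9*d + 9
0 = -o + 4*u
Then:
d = 1522/225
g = -526/75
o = -38/75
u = -19/150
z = -71/150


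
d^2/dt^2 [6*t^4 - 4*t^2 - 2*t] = 72*t^2 - 8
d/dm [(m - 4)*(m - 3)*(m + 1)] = 3*m^2 - 12*m + 5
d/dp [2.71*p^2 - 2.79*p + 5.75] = 5.42*p - 2.79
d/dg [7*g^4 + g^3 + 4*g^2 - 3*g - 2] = 28*g^3 + 3*g^2 + 8*g - 3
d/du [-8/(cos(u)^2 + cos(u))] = -(8*sin(u)/cos(u)^2 + 16*tan(u))/(cos(u) + 1)^2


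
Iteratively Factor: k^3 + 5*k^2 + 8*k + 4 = (k + 2)*(k^2 + 3*k + 2) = (k + 2)^2*(k + 1)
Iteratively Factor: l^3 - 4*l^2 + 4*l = (l - 2)*(l^2 - 2*l) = (l - 2)^2*(l)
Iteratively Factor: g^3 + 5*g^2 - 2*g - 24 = (g - 2)*(g^2 + 7*g + 12) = (g - 2)*(g + 4)*(g + 3)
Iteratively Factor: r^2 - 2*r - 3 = (r - 3)*(r + 1)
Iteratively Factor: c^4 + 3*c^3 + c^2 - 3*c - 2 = (c + 2)*(c^3 + c^2 - c - 1) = (c + 1)*(c + 2)*(c^2 - 1) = (c - 1)*(c + 1)*(c + 2)*(c + 1)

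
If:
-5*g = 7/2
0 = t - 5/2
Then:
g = -7/10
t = 5/2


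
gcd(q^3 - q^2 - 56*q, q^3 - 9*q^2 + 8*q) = q^2 - 8*q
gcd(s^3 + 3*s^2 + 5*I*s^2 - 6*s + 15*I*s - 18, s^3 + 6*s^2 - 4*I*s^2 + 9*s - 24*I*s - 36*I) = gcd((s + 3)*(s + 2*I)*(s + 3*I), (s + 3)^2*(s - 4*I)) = s + 3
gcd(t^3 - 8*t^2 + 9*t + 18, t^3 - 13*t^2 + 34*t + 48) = t^2 - 5*t - 6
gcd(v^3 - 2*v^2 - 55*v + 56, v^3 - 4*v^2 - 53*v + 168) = v^2 - v - 56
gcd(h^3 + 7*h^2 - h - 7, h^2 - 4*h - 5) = h + 1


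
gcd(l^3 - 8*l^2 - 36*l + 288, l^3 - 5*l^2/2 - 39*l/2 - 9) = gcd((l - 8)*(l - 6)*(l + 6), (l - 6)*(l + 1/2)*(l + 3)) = l - 6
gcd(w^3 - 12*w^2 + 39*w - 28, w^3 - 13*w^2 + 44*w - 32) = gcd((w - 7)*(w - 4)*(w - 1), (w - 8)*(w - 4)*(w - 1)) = w^2 - 5*w + 4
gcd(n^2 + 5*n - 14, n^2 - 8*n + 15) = 1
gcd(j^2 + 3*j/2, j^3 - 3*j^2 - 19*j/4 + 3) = j + 3/2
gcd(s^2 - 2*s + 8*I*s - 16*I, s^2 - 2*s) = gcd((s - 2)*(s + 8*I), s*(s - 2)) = s - 2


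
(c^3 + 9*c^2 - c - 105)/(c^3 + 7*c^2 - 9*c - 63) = (c + 5)/(c + 3)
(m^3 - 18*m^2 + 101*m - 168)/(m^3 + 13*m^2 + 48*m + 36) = (m^3 - 18*m^2 + 101*m - 168)/(m^3 + 13*m^2 + 48*m + 36)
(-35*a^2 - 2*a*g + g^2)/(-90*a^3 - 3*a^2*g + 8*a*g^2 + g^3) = (7*a - g)/(18*a^2 - 3*a*g - g^2)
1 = 1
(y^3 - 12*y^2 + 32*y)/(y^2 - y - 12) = y*(y - 8)/(y + 3)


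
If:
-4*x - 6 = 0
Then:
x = -3/2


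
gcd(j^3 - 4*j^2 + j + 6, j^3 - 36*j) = 1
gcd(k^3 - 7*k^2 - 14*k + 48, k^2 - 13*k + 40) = k - 8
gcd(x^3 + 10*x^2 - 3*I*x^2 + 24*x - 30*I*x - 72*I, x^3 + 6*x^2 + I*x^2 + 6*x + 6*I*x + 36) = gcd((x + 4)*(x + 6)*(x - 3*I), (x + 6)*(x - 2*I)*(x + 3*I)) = x + 6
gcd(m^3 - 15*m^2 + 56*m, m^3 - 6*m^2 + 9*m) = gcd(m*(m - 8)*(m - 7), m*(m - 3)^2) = m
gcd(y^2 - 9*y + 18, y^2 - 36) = y - 6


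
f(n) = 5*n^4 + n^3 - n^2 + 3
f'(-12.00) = -34104.00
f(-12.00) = 101811.00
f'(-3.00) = -507.00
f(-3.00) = 372.00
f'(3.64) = 997.04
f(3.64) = 915.74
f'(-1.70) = -86.19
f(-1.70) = 36.96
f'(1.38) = 55.51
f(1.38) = 21.86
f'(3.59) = 956.85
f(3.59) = 866.90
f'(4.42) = 1776.79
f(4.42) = 1978.17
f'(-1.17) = -25.59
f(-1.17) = 9.40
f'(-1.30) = -36.27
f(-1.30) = 13.39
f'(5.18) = 2849.97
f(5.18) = 3715.05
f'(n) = 20*n^3 + 3*n^2 - 2*n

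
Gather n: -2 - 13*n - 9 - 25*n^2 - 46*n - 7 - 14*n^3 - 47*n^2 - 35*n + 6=-14*n^3 - 72*n^2 - 94*n - 12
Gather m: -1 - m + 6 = 5 - m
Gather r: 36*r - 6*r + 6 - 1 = 30*r + 5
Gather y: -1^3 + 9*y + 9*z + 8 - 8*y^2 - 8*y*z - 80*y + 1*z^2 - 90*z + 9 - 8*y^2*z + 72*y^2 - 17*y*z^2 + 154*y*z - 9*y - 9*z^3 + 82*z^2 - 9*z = y^2*(64 - 8*z) + y*(-17*z^2 + 146*z - 80) - 9*z^3 + 83*z^2 - 90*z + 16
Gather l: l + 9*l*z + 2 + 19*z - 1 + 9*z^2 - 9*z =l*(9*z + 1) + 9*z^2 + 10*z + 1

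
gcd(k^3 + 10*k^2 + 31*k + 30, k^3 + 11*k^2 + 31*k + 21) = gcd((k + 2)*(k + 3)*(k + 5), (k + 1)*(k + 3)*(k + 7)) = k + 3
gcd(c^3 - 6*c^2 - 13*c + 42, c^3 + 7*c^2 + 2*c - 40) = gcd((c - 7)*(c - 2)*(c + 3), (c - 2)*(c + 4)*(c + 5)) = c - 2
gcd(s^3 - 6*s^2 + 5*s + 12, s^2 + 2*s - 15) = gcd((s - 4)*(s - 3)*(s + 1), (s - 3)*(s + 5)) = s - 3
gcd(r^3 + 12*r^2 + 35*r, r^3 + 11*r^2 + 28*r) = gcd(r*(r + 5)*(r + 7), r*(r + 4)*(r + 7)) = r^2 + 7*r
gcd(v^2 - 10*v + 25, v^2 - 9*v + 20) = v - 5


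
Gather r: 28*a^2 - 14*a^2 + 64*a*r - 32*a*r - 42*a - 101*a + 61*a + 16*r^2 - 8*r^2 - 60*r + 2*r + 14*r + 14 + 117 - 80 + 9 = 14*a^2 - 82*a + 8*r^2 + r*(32*a - 44) + 60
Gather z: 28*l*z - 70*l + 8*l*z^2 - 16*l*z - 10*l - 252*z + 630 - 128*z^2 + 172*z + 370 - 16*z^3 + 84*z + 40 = -80*l - 16*z^3 + z^2*(8*l - 128) + z*(12*l + 4) + 1040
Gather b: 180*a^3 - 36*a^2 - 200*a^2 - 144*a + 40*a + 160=180*a^3 - 236*a^2 - 104*a + 160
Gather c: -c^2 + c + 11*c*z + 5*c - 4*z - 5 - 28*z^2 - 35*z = -c^2 + c*(11*z + 6) - 28*z^2 - 39*z - 5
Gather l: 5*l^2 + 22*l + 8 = 5*l^2 + 22*l + 8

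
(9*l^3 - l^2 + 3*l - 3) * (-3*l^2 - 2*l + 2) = -27*l^5 - 15*l^4 + 11*l^3 + l^2 + 12*l - 6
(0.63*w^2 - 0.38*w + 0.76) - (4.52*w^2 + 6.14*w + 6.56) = -3.89*w^2 - 6.52*w - 5.8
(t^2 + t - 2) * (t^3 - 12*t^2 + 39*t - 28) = t^5 - 11*t^4 + 25*t^3 + 35*t^2 - 106*t + 56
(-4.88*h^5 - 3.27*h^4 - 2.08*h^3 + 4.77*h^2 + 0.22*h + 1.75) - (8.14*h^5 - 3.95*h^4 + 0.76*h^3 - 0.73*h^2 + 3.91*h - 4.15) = -13.02*h^5 + 0.68*h^4 - 2.84*h^3 + 5.5*h^2 - 3.69*h + 5.9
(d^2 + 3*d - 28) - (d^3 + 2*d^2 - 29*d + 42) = -d^3 - d^2 + 32*d - 70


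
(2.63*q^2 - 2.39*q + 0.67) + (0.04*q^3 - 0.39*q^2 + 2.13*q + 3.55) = 0.04*q^3 + 2.24*q^2 - 0.26*q + 4.22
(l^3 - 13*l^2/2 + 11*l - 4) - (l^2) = l^3 - 15*l^2/2 + 11*l - 4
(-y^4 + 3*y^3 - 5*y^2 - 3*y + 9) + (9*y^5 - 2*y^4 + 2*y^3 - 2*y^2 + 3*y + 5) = 9*y^5 - 3*y^4 + 5*y^3 - 7*y^2 + 14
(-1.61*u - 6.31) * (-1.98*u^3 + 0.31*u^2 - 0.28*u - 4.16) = 3.1878*u^4 + 11.9947*u^3 - 1.5053*u^2 + 8.4644*u + 26.2496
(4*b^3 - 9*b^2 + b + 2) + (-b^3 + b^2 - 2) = 3*b^3 - 8*b^2 + b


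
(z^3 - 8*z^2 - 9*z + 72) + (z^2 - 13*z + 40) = z^3 - 7*z^2 - 22*z + 112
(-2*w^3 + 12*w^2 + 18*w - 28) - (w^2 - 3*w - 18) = -2*w^3 + 11*w^2 + 21*w - 10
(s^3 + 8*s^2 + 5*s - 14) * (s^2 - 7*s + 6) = s^5 + s^4 - 45*s^3 - s^2 + 128*s - 84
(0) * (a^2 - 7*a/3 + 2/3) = 0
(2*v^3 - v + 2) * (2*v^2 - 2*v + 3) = 4*v^5 - 4*v^4 + 4*v^3 + 6*v^2 - 7*v + 6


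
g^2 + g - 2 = (g - 1)*(g + 2)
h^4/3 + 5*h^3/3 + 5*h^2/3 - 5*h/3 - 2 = (h/3 + 1/3)*(h - 1)*(h + 2)*(h + 3)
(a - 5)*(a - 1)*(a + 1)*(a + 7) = a^4 + 2*a^3 - 36*a^2 - 2*a + 35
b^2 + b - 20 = (b - 4)*(b + 5)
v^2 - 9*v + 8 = (v - 8)*(v - 1)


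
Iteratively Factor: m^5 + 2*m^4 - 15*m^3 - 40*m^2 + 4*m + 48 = (m + 3)*(m^4 - m^3 - 12*m^2 - 4*m + 16) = (m + 2)*(m + 3)*(m^3 - 3*m^2 - 6*m + 8) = (m - 1)*(m + 2)*(m + 3)*(m^2 - 2*m - 8) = (m - 4)*(m - 1)*(m + 2)*(m + 3)*(m + 2)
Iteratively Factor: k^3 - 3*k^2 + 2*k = (k - 1)*(k^2 - 2*k) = k*(k - 1)*(k - 2)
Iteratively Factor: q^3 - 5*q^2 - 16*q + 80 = (q + 4)*(q^2 - 9*q + 20) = (q - 4)*(q + 4)*(q - 5)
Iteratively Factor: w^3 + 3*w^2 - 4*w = (w - 1)*(w^2 + 4*w) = w*(w - 1)*(w + 4)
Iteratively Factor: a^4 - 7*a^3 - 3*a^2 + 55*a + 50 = (a + 2)*(a^3 - 9*a^2 + 15*a + 25) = (a + 1)*(a + 2)*(a^2 - 10*a + 25) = (a - 5)*(a + 1)*(a + 2)*(a - 5)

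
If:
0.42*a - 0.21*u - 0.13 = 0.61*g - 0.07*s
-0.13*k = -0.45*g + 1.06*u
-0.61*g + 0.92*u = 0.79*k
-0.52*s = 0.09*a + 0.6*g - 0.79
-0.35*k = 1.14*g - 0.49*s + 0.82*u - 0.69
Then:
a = 1.34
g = 0.66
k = -0.16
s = 0.52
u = 0.30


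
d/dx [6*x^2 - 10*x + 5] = 12*x - 10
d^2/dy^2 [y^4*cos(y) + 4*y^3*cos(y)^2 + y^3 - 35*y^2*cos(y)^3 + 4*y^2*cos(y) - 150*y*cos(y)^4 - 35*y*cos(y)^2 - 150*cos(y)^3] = -y^4*cos(y) - 8*y^3*sin(y) - 8*y^3*cos(2*y) - 24*y^2*sin(2*y) + 137*y^2*cos(y)/4 + 315*y^2*cos(3*y)/4 + 89*y*sin(y) + 105*y*sin(3*y) + 600*y*cos(2*y)^2 + 382*y*cos(2*y) - 282*y + 370*sin(2*y) + 150*sin(4*y) + 68*cos(y) + 320*cos(3*y)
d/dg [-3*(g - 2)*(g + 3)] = -6*g - 3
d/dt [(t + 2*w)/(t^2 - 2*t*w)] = (t*(t - 2*w) - 2*(t - w)*(t + 2*w))/(t^2*(t - 2*w)^2)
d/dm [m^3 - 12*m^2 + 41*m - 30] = 3*m^2 - 24*m + 41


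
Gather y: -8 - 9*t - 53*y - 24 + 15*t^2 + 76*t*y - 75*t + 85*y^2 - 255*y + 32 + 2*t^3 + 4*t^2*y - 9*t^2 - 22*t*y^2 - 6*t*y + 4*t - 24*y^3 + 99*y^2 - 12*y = 2*t^3 + 6*t^2 - 80*t - 24*y^3 + y^2*(184 - 22*t) + y*(4*t^2 + 70*t - 320)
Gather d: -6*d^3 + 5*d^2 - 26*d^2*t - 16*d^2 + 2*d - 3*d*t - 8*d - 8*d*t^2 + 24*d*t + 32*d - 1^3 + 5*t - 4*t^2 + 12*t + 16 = -6*d^3 + d^2*(-26*t - 11) + d*(-8*t^2 + 21*t + 26) - 4*t^2 + 17*t + 15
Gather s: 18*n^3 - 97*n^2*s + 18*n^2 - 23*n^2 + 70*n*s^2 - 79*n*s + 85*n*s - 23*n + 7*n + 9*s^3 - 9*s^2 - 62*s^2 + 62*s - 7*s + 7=18*n^3 - 5*n^2 - 16*n + 9*s^3 + s^2*(70*n - 71) + s*(-97*n^2 + 6*n + 55) + 7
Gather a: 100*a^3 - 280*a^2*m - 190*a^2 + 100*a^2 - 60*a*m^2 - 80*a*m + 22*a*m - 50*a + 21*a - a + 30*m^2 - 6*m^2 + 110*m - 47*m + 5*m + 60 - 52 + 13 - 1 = 100*a^3 + a^2*(-280*m - 90) + a*(-60*m^2 - 58*m - 30) + 24*m^2 + 68*m + 20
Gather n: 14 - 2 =12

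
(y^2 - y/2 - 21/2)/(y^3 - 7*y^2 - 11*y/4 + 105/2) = 2*(y + 3)/(2*y^2 - 7*y - 30)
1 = 1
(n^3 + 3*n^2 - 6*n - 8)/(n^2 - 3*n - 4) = (n^2 + 2*n - 8)/(n - 4)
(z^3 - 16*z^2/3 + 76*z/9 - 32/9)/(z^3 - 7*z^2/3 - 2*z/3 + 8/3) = (9*z^2 - 30*z + 16)/(3*(3*z^2 - z - 4))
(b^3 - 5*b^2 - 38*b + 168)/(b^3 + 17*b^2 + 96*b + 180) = (b^2 - 11*b + 28)/(b^2 + 11*b + 30)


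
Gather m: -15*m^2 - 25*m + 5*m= -15*m^2 - 20*m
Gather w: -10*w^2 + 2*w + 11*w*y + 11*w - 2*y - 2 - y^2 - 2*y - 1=-10*w^2 + w*(11*y + 13) - y^2 - 4*y - 3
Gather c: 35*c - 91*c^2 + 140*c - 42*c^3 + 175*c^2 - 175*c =-42*c^3 + 84*c^2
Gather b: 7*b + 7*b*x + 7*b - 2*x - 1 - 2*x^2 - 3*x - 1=b*(7*x + 14) - 2*x^2 - 5*x - 2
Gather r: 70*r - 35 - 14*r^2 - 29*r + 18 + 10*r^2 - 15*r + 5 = -4*r^2 + 26*r - 12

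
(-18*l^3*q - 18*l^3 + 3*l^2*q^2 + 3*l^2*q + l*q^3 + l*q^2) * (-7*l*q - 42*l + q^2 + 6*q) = 126*l^4*q^2 + 882*l^4*q + 756*l^4 - 39*l^3*q^3 - 273*l^3*q^2 - 234*l^3*q - 4*l^2*q^4 - 28*l^2*q^3 - 24*l^2*q^2 + l*q^5 + 7*l*q^4 + 6*l*q^3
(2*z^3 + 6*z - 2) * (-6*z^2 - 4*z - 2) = -12*z^5 - 8*z^4 - 40*z^3 - 12*z^2 - 4*z + 4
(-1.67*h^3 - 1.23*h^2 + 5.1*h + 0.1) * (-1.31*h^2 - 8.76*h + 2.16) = 2.1877*h^5 + 16.2405*h^4 + 0.486599999999999*h^3 - 47.4638*h^2 + 10.14*h + 0.216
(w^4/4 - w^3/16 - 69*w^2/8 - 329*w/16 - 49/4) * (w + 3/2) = w^5/4 + 5*w^4/16 - 279*w^3/32 - 67*w^2/2 - 1379*w/32 - 147/8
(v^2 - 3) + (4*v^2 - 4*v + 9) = 5*v^2 - 4*v + 6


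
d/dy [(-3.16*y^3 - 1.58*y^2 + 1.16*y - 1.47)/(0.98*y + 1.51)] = (-6.1936*y^3 - 15.8632*y^2 - 4.7716*y + 3.1922)/(0.9604*y^2 + 2.9596*y + 2.2801)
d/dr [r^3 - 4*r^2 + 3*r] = 3*r^2 - 8*r + 3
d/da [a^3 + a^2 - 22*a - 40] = 3*a^2 + 2*a - 22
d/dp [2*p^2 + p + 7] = 4*p + 1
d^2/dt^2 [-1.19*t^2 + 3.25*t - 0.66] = -2.38000000000000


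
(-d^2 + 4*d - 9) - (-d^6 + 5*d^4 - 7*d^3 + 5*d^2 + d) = d^6 - 5*d^4 + 7*d^3 - 6*d^2 + 3*d - 9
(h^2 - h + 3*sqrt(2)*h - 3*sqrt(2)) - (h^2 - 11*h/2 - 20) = 3*sqrt(2)*h + 9*h/2 - 3*sqrt(2) + 20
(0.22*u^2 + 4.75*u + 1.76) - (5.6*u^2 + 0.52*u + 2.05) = -5.38*u^2 + 4.23*u - 0.29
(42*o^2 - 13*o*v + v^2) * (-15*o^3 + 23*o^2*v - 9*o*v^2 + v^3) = -630*o^5 + 1161*o^4*v - 692*o^3*v^2 + 182*o^2*v^3 - 22*o*v^4 + v^5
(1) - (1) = 0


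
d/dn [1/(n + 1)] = -1/(n + 1)^2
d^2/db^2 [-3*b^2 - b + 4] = -6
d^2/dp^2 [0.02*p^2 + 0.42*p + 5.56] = 0.0400000000000000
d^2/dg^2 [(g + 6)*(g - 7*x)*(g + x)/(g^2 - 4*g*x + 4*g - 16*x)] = 2*(4*(g + 6)*(g - 7*x)*(g + x)*(g - 2*x + 2)^2 + 3*(g - 2*x + 2)*(g^2 - 4*g*x + 4*g - 16*x)^2 - (g^2 - 4*g*x + 4*g - 16*x)*((g + 6)*(g - 7*x)*(g + x) + 2*(g + 6)*(g - 7*x)*(g - 2*x + 2) + 2*(g + 6)*(g + x)*(g - 2*x + 2) + 2*(g - 7*x)*(g + x)*(g - 2*x + 2)))/(g^2 - 4*g*x + 4*g - 16*x)^3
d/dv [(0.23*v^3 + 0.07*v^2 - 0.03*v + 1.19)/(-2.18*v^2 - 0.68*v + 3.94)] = (-0.5014*v^4 - 0.3128*v^3 + 2.6056*v^2 + 5.74*v + 0.691)/(4.7524*v^4 + 2.9648*v^3 - 16.716*v^2 - 5.3584*v + 15.5236)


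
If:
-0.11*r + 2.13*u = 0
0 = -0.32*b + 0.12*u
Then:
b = 0.375*u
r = 19.3636363636364*u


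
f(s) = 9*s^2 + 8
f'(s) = 18*s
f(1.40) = 25.64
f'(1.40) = 25.20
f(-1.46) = 27.18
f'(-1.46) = -26.28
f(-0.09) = 8.07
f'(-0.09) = -1.62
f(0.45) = 9.82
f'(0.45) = 8.10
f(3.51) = 118.88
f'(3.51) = 63.18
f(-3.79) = 137.28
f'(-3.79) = -68.22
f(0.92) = 15.62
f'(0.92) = 16.56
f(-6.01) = 333.08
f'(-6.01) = -108.18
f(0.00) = 8.00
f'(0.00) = 0.00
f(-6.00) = 332.00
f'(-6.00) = -108.00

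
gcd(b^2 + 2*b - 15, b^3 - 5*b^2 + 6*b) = b - 3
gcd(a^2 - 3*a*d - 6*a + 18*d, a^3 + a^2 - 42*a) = a - 6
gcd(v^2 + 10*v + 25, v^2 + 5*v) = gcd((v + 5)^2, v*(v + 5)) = v + 5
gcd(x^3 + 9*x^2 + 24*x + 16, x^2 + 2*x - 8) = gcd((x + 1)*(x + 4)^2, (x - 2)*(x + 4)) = x + 4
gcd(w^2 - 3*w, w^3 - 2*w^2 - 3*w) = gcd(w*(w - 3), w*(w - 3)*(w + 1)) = w^2 - 3*w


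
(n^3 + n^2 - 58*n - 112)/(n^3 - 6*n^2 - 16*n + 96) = (n^3 + n^2 - 58*n - 112)/(n^3 - 6*n^2 - 16*n + 96)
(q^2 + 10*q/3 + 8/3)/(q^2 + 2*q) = (q + 4/3)/q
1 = 1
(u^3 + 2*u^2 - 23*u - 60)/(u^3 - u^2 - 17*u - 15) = (u + 4)/(u + 1)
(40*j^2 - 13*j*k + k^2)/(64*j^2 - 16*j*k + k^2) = (5*j - k)/(8*j - k)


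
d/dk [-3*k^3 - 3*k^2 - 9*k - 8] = -9*k^2 - 6*k - 9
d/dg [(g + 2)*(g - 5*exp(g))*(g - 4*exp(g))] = -9*g^2*exp(g) + 3*g^2 + 40*g*exp(2*g) - 36*g*exp(g) + 4*g + 100*exp(2*g) - 18*exp(g)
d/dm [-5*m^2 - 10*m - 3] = -10*m - 10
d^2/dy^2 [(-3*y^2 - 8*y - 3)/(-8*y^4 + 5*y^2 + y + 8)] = 2*(576*y^8 + 3072*y^7 + 2040*y^6 - 816*y^5 + 1416*y^4 + 5257*y^3 + 1017*y^2 - 915*y + 11)/(512*y^12 - 960*y^10 - 192*y^9 - 936*y^8 + 240*y^7 + 1819*y^6 + 309*y^5 + 921*y^4 - 241*y^3 - 984*y^2 - 192*y - 512)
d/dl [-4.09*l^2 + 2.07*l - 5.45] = 2.07 - 8.18*l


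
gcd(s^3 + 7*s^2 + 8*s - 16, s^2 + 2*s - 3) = s - 1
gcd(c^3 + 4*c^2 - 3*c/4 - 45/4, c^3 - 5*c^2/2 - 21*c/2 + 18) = c^2 + 3*c/2 - 9/2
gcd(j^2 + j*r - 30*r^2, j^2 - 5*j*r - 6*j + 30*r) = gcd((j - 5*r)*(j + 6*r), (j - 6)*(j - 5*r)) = -j + 5*r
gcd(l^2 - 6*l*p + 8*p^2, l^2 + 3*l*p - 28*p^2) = -l + 4*p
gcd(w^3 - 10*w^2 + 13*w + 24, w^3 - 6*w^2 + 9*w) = w - 3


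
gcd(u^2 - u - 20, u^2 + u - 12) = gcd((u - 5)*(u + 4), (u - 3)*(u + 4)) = u + 4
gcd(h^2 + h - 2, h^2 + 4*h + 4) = h + 2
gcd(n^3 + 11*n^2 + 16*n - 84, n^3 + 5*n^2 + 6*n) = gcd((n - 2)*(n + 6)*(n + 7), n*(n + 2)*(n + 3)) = 1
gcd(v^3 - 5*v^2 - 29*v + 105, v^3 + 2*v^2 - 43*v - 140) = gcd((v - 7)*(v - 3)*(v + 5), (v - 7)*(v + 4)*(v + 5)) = v^2 - 2*v - 35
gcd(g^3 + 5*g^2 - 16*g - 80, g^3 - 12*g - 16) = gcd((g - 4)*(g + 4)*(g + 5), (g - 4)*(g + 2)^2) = g - 4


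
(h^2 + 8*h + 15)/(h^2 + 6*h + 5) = (h + 3)/(h + 1)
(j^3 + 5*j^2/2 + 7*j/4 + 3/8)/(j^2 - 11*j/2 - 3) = (j^2 + 2*j + 3/4)/(j - 6)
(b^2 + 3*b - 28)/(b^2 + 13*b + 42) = (b - 4)/(b + 6)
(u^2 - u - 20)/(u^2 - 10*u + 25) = (u + 4)/(u - 5)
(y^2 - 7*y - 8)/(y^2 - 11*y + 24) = (y + 1)/(y - 3)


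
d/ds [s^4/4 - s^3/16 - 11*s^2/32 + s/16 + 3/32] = s^3 - 3*s^2/16 - 11*s/16 + 1/16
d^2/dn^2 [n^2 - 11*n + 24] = 2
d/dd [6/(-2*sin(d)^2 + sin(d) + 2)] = 6*(4*sin(d) - 1)*cos(d)/(sin(d) + cos(2*d) + 1)^2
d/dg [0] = 0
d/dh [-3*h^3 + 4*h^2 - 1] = h*(8 - 9*h)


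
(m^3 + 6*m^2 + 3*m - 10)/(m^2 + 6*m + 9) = (m^3 + 6*m^2 + 3*m - 10)/(m^2 + 6*m + 9)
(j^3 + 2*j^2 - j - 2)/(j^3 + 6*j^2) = (j^3 + 2*j^2 - j - 2)/(j^2*(j + 6))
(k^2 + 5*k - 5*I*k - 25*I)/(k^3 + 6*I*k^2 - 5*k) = (k^2 + 5*k*(1 - I) - 25*I)/(k*(k^2 + 6*I*k - 5))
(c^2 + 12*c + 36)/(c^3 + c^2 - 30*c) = (c + 6)/(c*(c - 5))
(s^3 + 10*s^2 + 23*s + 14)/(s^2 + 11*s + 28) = (s^2 + 3*s + 2)/(s + 4)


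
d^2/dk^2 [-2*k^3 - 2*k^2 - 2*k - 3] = -12*k - 4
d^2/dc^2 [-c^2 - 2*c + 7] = -2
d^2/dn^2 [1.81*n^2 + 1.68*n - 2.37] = 3.62000000000000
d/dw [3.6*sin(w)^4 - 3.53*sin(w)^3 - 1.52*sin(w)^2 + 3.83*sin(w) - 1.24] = (14.4*sin(w)^3 - 10.59*sin(w)^2 - 3.04*sin(w) + 3.83)*cos(w)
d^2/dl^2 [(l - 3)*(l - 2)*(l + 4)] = 6*l - 2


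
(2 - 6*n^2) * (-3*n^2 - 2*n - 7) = 18*n^4 + 12*n^3 + 36*n^2 - 4*n - 14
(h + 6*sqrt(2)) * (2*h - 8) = 2*h^2 - 8*h + 12*sqrt(2)*h - 48*sqrt(2)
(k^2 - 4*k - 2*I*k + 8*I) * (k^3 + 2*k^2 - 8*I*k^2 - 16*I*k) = k^5 - 2*k^4 - 10*I*k^4 - 24*k^3 + 20*I*k^3 + 32*k^2 + 80*I*k^2 + 128*k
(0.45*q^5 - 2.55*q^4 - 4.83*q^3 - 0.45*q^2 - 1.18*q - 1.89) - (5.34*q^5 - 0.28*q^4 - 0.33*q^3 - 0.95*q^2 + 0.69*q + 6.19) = -4.89*q^5 - 2.27*q^4 - 4.5*q^3 + 0.5*q^2 - 1.87*q - 8.08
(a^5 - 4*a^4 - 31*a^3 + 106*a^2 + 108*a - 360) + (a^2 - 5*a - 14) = a^5 - 4*a^4 - 31*a^3 + 107*a^2 + 103*a - 374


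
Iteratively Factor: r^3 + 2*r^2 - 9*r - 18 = (r + 3)*(r^2 - r - 6) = (r - 3)*(r + 3)*(r + 2)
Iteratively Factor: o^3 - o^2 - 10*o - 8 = (o - 4)*(o^2 + 3*o + 2) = (o - 4)*(o + 2)*(o + 1)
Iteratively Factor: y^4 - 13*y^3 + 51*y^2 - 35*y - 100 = (y - 4)*(y^3 - 9*y^2 + 15*y + 25) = (y - 4)*(y + 1)*(y^2 - 10*y + 25) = (y - 5)*(y - 4)*(y + 1)*(y - 5)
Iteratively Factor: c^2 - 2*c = (c - 2)*(c)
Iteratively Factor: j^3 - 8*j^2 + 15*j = (j - 3)*(j^2 - 5*j) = j*(j - 3)*(j - 5)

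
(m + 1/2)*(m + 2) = m^2 + 5*m/2 + 1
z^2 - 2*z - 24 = (z - 6)*(z + 4)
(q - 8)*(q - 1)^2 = q^3 - 10*q^2 + 17*q - 8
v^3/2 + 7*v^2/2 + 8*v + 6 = (v/2 + 1)*(v + 2)*(v + 3)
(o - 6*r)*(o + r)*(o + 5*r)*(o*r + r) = o^4*r + o^3*r - 31*o^2*r^3 - 30*o*r^4 - 31*o*r^3 - 30*r^4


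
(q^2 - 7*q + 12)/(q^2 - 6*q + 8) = (q - 3)/(q - 2)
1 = 1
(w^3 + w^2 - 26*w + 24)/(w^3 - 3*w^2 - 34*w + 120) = (w - 1)/(w - 5)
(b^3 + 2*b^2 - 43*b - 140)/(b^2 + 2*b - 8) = (b^2 - 2*b - 35)/(b - 2)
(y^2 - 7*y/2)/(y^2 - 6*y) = (y - 7/2)/(y - 6)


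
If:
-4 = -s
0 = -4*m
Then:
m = 0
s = 4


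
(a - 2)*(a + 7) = a^2 + 5*a - 14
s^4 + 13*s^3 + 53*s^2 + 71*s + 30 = (s + 1)^2*(s + 5)*(s + 6)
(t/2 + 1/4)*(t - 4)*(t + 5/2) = t^3/2 - t^2/2 - 43*t/8 - 5/2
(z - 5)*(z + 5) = z^2 - 25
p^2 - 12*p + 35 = (p - 7)*(p - 5)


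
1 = 1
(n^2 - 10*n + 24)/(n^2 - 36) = (n - 4)/(n + 6)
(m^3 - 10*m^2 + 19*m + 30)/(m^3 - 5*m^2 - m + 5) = (m - 6)/(m - 1)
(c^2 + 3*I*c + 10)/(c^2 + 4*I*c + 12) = (c + 5*I)/(c + 6*I)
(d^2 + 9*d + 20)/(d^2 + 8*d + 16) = (d + 5)/(d + 4)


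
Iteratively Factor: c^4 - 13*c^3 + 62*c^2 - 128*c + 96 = (c - 4)*(c^3 - 9*c^2 + 26*c - 24) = (c - 4)*(c - 2)*(c^2 - 7*c + 12) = (c - 4)*(c - 3)*(c - 2)*(c - 4)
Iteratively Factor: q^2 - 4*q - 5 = (q + 1)*(q - 5)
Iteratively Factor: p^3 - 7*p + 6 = (p - 2)*(p^2 + 2*p - 3) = (p - 2)*(p + 3)*(p - 1)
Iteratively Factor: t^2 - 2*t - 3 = (t + 1)*(t - 3)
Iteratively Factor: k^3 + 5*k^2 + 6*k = (k + 3)*(k^2 + 2*k) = (k + 2)*(k + 3)*(k)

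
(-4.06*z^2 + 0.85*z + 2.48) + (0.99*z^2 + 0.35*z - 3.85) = -3.07*z^2 + 1.2*z - 1.37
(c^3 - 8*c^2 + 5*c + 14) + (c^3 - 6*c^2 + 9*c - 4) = 2*c^3 - 14*c^2 + 14*c + 10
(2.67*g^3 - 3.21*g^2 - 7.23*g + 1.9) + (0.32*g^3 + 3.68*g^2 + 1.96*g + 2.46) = 2.99*g^3 + 0.47*g^2 - 5.27*g + 4.36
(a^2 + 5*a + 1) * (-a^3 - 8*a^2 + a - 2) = -a^5 - 13*a^4 - 40*a^3 - 5*a^2 - 9*a - 2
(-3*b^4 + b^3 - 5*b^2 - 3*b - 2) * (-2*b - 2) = 6*b^5 + 4*b^4 + 8*b^3 + 16*b^2 + 10*b + 4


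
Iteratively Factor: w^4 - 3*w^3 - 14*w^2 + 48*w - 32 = (w - 1)*(w^3 - 2*w^2 - 16*w + 32) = (w - 4)*(w - 1)*(w^2 + 2*w - 8) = (w - 4)*(w - 1)*(w + 4)*(w - 2)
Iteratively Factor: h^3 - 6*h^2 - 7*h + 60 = (h - 4)*(h^2 - 2*h - 15) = (h - 5)*(h - 4)*(h + 3)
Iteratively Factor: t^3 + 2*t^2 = (t)*(t^2 + 2*t) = t^2*(t + 2)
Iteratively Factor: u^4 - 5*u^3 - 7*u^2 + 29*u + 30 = (u + 2)*(u^3 - 7*u^2 + 7*u + 15) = (u + 1)*(u + 2)*(u^2 - 8*u + 15) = (u - 3)*(u + 1)*(u + 2)*(u - 5)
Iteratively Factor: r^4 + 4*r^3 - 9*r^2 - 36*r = (r - 3)*(r^3 + 7*r^2 + 12*r) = (r - 3)*(r + 4)*(r^2 + 3*r) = (r - 3)*(r + 3)*(r + 4)*(r)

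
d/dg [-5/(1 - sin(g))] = -5*cos(g)/(sin(g) - 1)^2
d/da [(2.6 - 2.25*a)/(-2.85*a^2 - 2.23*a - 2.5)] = (-6.4125*a^2 + 14.82*a + 11.423)/(8.1225*a^4 + 12.711*a^3 + 19.2229*a^2 + 11.15*a + 6.25)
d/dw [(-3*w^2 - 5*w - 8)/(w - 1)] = (-3*w^2 + 6*w + 13)/(w^2 - 2*w + 1)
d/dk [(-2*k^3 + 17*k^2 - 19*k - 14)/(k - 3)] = (-4*k^3 + 35*k^2 - 102*k + 71)/(k^2 - 6*k + 9)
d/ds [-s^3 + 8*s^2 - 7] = s*(16 - 3*s)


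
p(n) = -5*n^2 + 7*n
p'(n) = 7 - 10*n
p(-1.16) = -14.85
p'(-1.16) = 18.60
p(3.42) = -34.54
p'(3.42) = -27.20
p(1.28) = 0.77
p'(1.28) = -5.80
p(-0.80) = -8.80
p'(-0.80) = 15.00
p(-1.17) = -15.03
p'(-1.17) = 18.70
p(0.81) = 2.39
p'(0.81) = -1.10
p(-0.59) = -5.87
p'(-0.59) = 12.90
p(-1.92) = -31.87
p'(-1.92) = 26.20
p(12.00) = -636.00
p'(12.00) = -113.00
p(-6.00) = -222.00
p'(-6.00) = 67.00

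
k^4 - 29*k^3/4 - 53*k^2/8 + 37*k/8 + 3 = (k - 8)*(k - 3/4)*(k + 1/2)*(k + 1)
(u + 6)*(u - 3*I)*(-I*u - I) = -I*u^3 - 3*u^2 - 7*I*u^2 - 21*u - 6*I*u - 18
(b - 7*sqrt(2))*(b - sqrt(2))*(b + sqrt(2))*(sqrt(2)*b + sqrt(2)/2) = sqrt(2)*b^4 - 14*b^3 + sqrt(2)*b^3/2 - 7*b^2 - 2*sqrt(2)*b^2 - sqrt(2)*b + 28*b + 14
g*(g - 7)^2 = g^3 - 14*g^2 + 49*g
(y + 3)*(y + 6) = y^2 + 9*y + 18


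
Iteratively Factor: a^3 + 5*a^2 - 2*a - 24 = (a + 4)*(a^2 + a - 6) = (a - 2)*(a + 4)*(a + 3)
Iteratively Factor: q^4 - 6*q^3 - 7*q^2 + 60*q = (q + 3)*(q^3 - 9*q^2 + 20*q) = (q - 4)*(q + 3)*(q^2 - 5*q) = (q - 5)*(q - 4)*(q + 3)*(q)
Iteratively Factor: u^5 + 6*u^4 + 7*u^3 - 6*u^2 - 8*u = (u + 2)*(u^4 + 4*u^3 - u^2 - 4*u) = (u + 2)*(u + 4)*(u^3 - u) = (u + 1)*(u + 2)*(u + 4)*(u^2 - u) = u*(u + 1)*(u + 2)*(u + 4)*(u - 1)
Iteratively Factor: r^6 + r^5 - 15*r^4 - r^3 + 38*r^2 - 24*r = (r + 2)*(r^5 - r^4 - 13*r^3 + 25*r^2 - 12*r) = (r - 1)*(r + 2)*(r^4 - 13*r^2 + 12*r) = r*(r - 1)*(r + 2)*(r^3 - 13*r + 12) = r*(r - 1)*(r + 2)*(r + 4)*(r^2 - 4*r + 3) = r*(r - 3)*(r - 1)*(r + 2)*(r + 4)*(r - 1)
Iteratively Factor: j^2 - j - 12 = (j - 4)*(j + 3)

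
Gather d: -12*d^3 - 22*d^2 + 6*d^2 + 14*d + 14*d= -12*d^3 - 16*d^2 + 28*d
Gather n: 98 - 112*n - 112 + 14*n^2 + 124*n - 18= 14*n^2 + 12*n - 32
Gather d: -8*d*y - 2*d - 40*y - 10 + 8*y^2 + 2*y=d*(-8*y - 2) + 8*y^2 - 38*y - 10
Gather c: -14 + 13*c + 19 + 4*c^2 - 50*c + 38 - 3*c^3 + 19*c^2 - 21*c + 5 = -3*c^3 + 23*c^2 - 58*c + 48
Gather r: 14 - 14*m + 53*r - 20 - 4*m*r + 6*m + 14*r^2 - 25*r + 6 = -8*m + 14*r^2 + r*(28 - 4*m)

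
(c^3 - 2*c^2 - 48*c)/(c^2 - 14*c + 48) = c*(c + 6)/(c - 6)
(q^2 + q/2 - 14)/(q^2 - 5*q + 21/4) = 2*(q + 4)/(2*q - 3)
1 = 1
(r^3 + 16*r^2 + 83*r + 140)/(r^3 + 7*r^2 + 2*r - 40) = (r + 7)/(r - 2)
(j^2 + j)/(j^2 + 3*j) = (j + 1)/(j + 3)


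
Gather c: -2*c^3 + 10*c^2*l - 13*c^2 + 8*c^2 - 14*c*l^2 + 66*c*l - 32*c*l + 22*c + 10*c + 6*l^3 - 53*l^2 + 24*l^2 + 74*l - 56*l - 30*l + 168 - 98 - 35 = -2*c^3 + c^2*(10*l - 5) + c*(-14*l^2 + 34*l + 32) + 6*l^3 - 29*l^2 - 12*l + 35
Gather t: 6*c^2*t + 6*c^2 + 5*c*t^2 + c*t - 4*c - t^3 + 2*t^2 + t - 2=6*c^2 - 4*c - t^3 + t^2*(5*c + 2) + t*(6*c^2 + c + 1) - 2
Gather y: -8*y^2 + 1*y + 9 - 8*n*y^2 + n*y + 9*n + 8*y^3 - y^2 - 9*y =9*n + 8*y^3 + y^2*(-8*n - 9) + y*(n - 8) + 9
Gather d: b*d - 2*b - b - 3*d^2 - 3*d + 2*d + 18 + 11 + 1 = -3*b - 3*d^2 + d*(b - 1) + 30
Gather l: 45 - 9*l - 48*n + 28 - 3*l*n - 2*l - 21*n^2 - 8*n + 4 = l*(-3*n - 11) - 21*n^2 - 56*n + 77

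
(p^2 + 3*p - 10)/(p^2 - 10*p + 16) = (p + 5)/(p - 8)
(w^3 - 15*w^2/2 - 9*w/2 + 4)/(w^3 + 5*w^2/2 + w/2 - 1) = (w - 8)/(w + 2)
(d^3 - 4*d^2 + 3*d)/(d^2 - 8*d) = (d^2 - 4*d + 3)/(d - 8)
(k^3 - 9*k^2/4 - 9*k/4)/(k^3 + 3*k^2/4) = (k - 3)/k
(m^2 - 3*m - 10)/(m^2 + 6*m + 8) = (m - 5)/(m + 4)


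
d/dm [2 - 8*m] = -8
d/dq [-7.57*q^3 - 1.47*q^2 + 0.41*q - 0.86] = -22.71*q^2 - 2.94*q + 0.41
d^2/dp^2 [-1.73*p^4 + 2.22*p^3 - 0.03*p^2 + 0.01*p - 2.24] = -20.76*p^2 + 13.32*p - 0.06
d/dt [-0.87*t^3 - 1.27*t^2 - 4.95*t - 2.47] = -2.61*t^2 - 2.54*t - 4.95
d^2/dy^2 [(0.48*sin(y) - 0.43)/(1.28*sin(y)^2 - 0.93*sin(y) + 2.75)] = (-0.786432000000001*sin(y)^5 + 2.246656*sin(y)^4 + 10.174848*sin(y)^3 - 11.137165*sin(y)^2 - 9.596643*sin(y) + 4.738586)/(2.097152*sin(y)^6 - 4.571136*sin(y)^5 + 16.838016*sin(y)^4 - 20.445957*sin(y)^3 + 36.175425*sin(y)^2 - 21.099375*sin(y) + 20.796875)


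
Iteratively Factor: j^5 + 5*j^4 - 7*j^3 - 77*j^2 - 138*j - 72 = (j + 3)*(j^4 + 2*j^3 - 13*j^2 - 38*j - 24) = (j + 3)^2*(j^3 - j^2 - 10*j - 8) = (j - 4)*(j + 3)^2*(j^2 + 3*j + 2) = (j - 4)*(j + 2)*(j + 3)^2*(j + 1)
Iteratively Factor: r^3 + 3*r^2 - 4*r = (r)*(r^2 + 3*r - 4) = r*(r - 1)*(r + 4)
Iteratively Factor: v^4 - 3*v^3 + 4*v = (v)*(v^3 - 3*v^2 + 4) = v*(v - 2)*(v^2 - v - 2) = v*(v - 2)*(v + 1)*(v - 2)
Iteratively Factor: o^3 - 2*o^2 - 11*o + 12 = (o - 4)*(o^2 + 2*o - 3) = (o - 4)*(o - 1)*(o + 3)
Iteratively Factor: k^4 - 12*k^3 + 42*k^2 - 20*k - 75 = (k - 5)*(k^3 - 7*k^2 + 7*k + 15) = (k - 5)*(k + 1)*(k^2 - 8*k + 15) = (k - 5)^2*(k + 1)*(k - 3)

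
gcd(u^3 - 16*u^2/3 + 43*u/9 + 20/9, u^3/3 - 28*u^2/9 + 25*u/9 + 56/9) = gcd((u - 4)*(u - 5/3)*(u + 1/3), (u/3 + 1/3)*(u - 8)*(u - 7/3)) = 1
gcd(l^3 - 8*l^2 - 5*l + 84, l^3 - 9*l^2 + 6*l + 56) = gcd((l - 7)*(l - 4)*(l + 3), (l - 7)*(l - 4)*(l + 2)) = l^2 - 11*l + 28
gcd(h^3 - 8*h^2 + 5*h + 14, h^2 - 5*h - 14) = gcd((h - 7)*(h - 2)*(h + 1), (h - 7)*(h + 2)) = h - 7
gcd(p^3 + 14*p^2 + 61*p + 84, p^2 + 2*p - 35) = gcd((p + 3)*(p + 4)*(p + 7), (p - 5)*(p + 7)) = p + 7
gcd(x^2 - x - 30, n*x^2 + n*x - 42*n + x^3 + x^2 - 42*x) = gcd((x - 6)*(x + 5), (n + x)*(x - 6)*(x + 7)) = x - 6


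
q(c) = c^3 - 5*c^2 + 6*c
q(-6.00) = -432.00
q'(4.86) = 28.26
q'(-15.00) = 831.00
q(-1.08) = -13.57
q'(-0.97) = 18.52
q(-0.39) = -3.16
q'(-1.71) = 31.87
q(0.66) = 2.07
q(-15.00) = -4590.00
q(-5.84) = -404.74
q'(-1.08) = 20.30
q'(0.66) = 0.71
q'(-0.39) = 10.36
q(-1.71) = -29.88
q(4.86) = 25.85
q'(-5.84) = 166.72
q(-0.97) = -11.44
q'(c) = 3*c^2 - 10*c + 6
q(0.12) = 0.65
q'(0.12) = 4.84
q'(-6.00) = 174.00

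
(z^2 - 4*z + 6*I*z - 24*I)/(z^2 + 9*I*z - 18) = (z - 4)/(z + 3*I)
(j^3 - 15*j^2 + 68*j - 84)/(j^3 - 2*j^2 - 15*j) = (-j^3 + 15*j^2 - 68*j + 84)/(j*(-j^2 + 2*j + 15))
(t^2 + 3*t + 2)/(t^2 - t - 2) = (t + 2)/(t - 2)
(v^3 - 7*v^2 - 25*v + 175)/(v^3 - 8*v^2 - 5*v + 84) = (v^2 - 25)/(v^2 - v - 12)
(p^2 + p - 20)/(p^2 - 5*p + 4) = (p + 5)/(p - 1)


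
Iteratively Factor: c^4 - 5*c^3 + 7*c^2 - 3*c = (c - 1)*(c^3 - 4*c^2 + 3*c) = (c - 3)*(c - 1)*(c^2 - c) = (c - 3)*(c - 1)^2*(c)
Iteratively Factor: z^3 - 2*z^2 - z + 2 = (z - 2)*(z^2 - 1) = (z - 2)*(z - 1)*(z + 1)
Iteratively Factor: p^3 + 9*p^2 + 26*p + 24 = (p + 3)*(p^2 + 6*p + 8) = (p + 2)*(p + 3)*(p + 4)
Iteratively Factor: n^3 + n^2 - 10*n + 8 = (n - 2)*(n^2 + 3*n - 4) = (n - 2)*(n + 4)*(n - 1)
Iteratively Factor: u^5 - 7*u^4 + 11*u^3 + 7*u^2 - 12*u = (u)*(u^4 - 7*u^3 + 11*u^2 + 7*u - 12) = u*(u - 4)*(u^3 - 3*u^2 - u + 3) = u*(u - 4)*(u - 1)*(u^2 - 2*u - 3) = u*(u - 4)*(u - 1)*(u + 1)*(u - 3)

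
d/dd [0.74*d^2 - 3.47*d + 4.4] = 1.48*d - 3.47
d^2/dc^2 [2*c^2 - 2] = 4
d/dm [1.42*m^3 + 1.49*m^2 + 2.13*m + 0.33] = 4.26*m^2 + 2.98*m + 2.13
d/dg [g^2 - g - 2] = 2*g - 1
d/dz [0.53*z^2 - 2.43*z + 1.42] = 1.06*z - 2.43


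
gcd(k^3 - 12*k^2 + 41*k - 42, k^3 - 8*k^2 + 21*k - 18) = k^2 - 5*k + 6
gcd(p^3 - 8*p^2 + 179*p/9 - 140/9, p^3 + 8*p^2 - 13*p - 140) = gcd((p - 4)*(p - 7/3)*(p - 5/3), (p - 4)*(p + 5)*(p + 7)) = p - 4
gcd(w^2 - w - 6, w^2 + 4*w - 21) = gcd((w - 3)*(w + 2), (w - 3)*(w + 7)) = w - 3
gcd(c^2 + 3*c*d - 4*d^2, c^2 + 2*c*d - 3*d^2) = c - d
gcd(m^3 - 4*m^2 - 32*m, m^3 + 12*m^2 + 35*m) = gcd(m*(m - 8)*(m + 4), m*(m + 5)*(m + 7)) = m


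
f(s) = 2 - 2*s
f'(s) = -2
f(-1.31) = 4.62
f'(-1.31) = -2.00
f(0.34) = 1.32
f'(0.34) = -2.00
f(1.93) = -1.86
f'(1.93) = -2.00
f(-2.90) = 7.80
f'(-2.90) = -2.00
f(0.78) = 0.44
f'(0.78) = -2.00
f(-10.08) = 22.16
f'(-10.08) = -2.00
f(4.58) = -7.16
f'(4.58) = -2.00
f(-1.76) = 5.52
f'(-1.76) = -2.00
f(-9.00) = 20.00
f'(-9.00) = -2.00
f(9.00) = -16.00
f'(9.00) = -2.00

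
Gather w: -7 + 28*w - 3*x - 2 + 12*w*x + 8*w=w*(12*x + 36) - 3*x - 9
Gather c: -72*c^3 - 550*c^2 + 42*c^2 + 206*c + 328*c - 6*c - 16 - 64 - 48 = -72*c^3 - 508*c^2 + 528*c - 128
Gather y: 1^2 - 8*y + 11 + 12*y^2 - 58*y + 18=12*y^2 - 66*y + 30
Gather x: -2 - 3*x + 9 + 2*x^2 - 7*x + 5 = 2*x^2 - 10*x + 12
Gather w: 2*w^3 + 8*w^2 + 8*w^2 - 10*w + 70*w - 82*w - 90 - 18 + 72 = 2*w^3 + 16*w^2 - 22*w - 36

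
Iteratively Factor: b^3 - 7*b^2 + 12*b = (b - 4)*(b^2 - 3*b) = b*(b - 4)*(b - 3)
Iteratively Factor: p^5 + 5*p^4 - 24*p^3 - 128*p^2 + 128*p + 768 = (p + 4)*(p^4 + p^3 - 28*p^2 - 16*p + 192) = (p + 4)^2*(p^3 - 3*p^2 - 16*p + 48) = (p - 3)*(p + 4)^2*(p^2 - 16) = (p - 3)*(p + 4)^3*(p - 4)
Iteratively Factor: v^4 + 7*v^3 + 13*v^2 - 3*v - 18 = (v + 2)*(v^3 + 5*v^2 + 3*v - 9) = (v + 2)*(v + 3)*(v^2 + 2*v - 3) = (v - 1)*(v + 2)*(v + 3)*(v + 3)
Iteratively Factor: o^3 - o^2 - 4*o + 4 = (o - 1)*(o^2 - 4) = (o - 2)*(o - 1)*(o + 2)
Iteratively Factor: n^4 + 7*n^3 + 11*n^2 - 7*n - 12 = (n - 1)*(n^3 + 8*n^2 + 19*n + 12) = (n - 1)*(n + 4)*(n^2 + 4*n + 3) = (n - 1)*(n + 3)*(n + 4)*(n + 1)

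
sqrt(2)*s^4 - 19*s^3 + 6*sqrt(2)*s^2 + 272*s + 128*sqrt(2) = (s - 8*sqrt(2))*(s - 4*sqrt(2))*(s + 2*sqrt(2))*(sqrt(2)*s + 1)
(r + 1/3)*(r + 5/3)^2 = r^3 + 11*r^2/3 + 35*r/9 + 25/27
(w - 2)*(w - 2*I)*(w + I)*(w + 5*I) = w^4 - 2*w^3 + 4*I*w^3 + 7*w^2 - 8*I*w^2 - 14*w + 10*I*w - 20*I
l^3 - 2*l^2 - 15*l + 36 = (l - 3)^2*(l + 4)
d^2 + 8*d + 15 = (d + 3)*(d + 5)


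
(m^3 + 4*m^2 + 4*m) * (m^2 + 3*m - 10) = m^5 + 7*m^4 + 6*m^3 - 28*m^2 - 40*m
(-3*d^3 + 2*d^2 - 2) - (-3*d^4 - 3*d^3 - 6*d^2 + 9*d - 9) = 3*d^4 + 8*d^2 - 9*d + 7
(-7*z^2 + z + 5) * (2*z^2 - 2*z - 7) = -14*z^4 + 16*z^3 + 57*z^2 - 17*z - 35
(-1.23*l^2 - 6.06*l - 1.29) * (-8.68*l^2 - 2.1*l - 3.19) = 10.6764*l^4 + 55.1838*l^3 + 27.8469*l^2 + 22.0404*l + 4.1151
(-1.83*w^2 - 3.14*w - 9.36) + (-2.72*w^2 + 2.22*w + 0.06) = -4.55*w^2 - 0.92*w - 9.3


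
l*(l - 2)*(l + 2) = l^3 - 4*l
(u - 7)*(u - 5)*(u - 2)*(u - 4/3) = u^4 - 46*u^3/3 + 233*u^2/3 - 446*u/3 + 280/3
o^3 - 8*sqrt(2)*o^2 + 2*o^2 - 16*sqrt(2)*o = o*(o + 2)*(o - 8*sqrt(2))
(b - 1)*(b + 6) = b^2 + 5*b - 6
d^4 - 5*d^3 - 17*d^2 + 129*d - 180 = (d - 4)*(d - 3)^2*(d + 5)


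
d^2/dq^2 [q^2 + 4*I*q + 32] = 2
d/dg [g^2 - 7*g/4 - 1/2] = 2*g - 7/4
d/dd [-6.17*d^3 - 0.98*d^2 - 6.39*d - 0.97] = -18.51*d^2 - 1.96*d - 6.39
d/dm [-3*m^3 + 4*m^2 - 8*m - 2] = -9*m^2 + 8*m - 8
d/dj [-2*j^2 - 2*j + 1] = -4*j - 2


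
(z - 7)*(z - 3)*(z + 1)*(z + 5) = z^4 - 4*z^3 - 34*z^2 + 76*z + 105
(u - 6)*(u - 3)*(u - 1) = u^3 - 10*u^2 + 27*u - 18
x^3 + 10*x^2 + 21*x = x*(x + 3)*(x + 7)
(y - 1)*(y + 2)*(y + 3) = y^3 + 4*y^2 + y - 6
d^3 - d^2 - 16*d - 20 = (d - 5)*(d + 2)^2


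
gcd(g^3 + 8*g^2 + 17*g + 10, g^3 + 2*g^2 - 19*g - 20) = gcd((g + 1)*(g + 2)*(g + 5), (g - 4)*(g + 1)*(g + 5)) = g^2 + 6*g + 5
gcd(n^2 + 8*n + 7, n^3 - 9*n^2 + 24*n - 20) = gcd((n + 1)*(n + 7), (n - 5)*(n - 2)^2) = 1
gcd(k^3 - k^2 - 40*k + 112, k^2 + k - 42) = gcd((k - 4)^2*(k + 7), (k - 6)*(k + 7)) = k + 7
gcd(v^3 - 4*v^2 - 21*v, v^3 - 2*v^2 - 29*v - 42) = v^2 - 4*v - 21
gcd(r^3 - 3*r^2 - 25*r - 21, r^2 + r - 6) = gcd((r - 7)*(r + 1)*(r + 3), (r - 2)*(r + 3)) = r + 3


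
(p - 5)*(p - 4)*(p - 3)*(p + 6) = p^4 - 6*p^3 - 25*p^2 + 222*p - 360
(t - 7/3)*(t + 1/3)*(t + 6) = t^3 + 4*t^2 - 115*t/9 - 14/3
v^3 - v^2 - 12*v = v*(v - 4)*(v + 3)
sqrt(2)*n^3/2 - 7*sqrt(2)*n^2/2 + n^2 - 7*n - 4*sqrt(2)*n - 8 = (n - 8)*(n + 1)*(sqrt(2)*n/2 + 1)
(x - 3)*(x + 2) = x^2 - x - 6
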